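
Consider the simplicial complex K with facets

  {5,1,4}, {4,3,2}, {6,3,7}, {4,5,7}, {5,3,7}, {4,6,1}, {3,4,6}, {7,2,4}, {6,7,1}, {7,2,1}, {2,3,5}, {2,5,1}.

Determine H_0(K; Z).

Fix the vertex order 1 < 2 < 3 < 4 < 5 < 6 < 7 and write every simplex with vertices in increasing order. Then dim K = 2 and the simplices of K are:

  0-simplices (7): [1], [2], [3], [4], [5], [6], [7]
  1-simplices (18): [1,2], [1,4], [1,5], [1,6], [1,7], [2,3], [2,4], [2,5], [2,7], [3,4], [3,5], [3,6], [3,7], [4,5], [4,6], [4,7], [5,7], [6,7]
  2-simplices (12): [1,2,5], [1,2,7], [1,4,5], [1,4,6], [1,6,7], [2,3,4], [2,3,5], [2,4,7], [3,4,6], [3,5,7], [3,6,7], [4,5,7]

Hence C_0 ≅ Z^7, C_1 ≅ Z^18, C_2 ≅ Z^12.

∂_1: C_1 → C_0 is given by ∂[p,q] = [q] − [p]. For instance
  ∂[6,7] = [7] − [6].
As a 7×18 matrix over Z this has rank 6, with invariant factors (1,1,1,1,1,1).

Boundary ∂_2: C_2 → C_1 acts by ∂[p,q,r] = [q,r] − [p,r] + [p,q]. For instance
  ∂[3,4,6] = [4,6] − [3,6] + [3,4],
  ∂[4,5,7] = [5,7] − [4,7] + [4,5].
As a 18×12 matrix over Z this has rank 12, with invariant factors (1,1,1,1,1,1,1,1,1,1,1,2).

Now H_k = ker ∂_k / im ∂_{k+1}, so:

  H_0: rank C_0 − rank ∂_1 = 7 − 6 = 1, and the invariant factors of ∂_1 are all 1, so H_0 = Z.

(K is a triangulation of the real projective plane RP^2.)

H_0 = Z.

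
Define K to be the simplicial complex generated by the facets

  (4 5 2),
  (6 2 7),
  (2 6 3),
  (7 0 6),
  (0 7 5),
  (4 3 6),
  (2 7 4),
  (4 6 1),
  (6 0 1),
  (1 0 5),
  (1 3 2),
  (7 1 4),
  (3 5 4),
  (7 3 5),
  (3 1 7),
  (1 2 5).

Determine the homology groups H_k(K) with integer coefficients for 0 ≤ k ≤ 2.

K has 8 vertices, 24 edges, 16 triangles.
rank ∂_0 = 0, rank ∂_1 = 7 ⇒ b_0 = 8 − 0 − 7 = 1; all invariant factors of ∂_1 are 1 so no torsion. So H_0 ≅ Z.
rank ∂_1 = 7, rank ∂_2 = 15 ⇒ b_1 = 24 − 7 − 15 = 2; all invariant factors of ∂_2 are 1 so no torsion. So H_1 ≅ Z^2.
rank ∂_2 = 15, rank ∂_3 = 0 ⇒ b_2 = 16 − 15 − 0 = 1. So H_2 ≅ Z.

H_0 = Z,  H_1 = Z^2,  H_2 = Z.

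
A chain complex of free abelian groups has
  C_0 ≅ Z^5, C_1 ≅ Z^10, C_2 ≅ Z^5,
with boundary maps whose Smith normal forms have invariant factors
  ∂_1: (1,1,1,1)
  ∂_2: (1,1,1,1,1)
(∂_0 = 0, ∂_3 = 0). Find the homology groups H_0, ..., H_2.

H_0 ≅ Z,  H_1 ≅ Z,  H_2 = 0.

H_0: b_0 = 5 − 0 − 4 = 1; torsion from ∂_1 factors > 1: none. So H_0 ≅ Z.
H_1: b_1 = 10 − 4 − 5 = 1; torsion from ∂_2 factors > 1: none. So H_1 ≅ Z.
H_2: b_2 = 5 − 5 − 0 = 0; torsion from ∂_3 factors > 1: none. So H_2 ≅ 0.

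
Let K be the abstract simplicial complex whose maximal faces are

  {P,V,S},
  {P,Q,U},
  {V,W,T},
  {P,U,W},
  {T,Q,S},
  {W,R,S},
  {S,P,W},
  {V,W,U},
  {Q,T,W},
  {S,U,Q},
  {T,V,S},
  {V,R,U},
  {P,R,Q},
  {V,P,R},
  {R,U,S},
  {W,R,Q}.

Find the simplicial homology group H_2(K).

Take the total order P < Q < R < S < T < U < V < W on the vertex set. Then K (dimension 2) consists of the simplices:

  0-simplices (8): P, Q, R, S, T, U, V, W
  1-simplices (24): PQ, PR, PS, PU, PV, PW, QR, QS, QT, QU, QW, RS, RU, RV, RW, ST, SU, SV, SW, TV, TW, UV, UW, VW
  2-simplices (16): PQR, PQU, PRV, PSV, PSW, PUW, QRW, QST, QSU, QTW, RSU, RSW, RUV, STV, TVW, UVW

Hence C_0 ≅ Z^8, C_1 ≅ Z^24, C_2 ≅ Z^16.

Boundary ∂_1: C_1 → C_0 maps an edge to its endpoints' difference, ∂[p,q] = q − p.
As a 8×24 matrix over Z this has rank 7, with invariant factors (1,1,1,1,1,1,1).

The boundary map ∂_2: C_2 → C_1 sends each 2-simplex [p,q,r] to [q,r] − [p,r] + [p,q]. For instance
  ∂PSW = SW − PW + PS,
  ∂PQR = QR − PR + PQ.
The resulting 24×16 matrix has rank 15, and its Smith normal form has invariant factors (1,1,1,1,1,1,1,1,1,1,1,1,1,1,1).

Now H_k = ker ∂_k / im ∂_{k+1}, so:

  H_2: rank ker ∂_2 − rank ∂_3 = (16 − 15) − 0 = 1, and there is no ∂_3, so H_2 = Z.

H_2 ≅ Z.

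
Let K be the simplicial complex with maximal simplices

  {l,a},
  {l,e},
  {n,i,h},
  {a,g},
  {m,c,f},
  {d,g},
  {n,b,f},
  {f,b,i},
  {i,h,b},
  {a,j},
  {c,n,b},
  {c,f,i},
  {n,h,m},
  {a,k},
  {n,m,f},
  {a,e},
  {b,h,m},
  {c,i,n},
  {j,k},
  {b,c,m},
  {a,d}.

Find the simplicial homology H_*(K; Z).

H_0 ≅ Z^2,  H_1 ≅ Z^3 ⊕ Z/2,  H_2 = 0.

K has 14 vertices, 27 edges, 12 triangles.
rank ∂_0 = 0, rank ∂_1 = 12 ⇒ b_0 = 14 − 0 − 12 = 2; all invariant factors of ∂_1 are 1 so no torsion. So H_0 = Z^2.
rank ∂_1 = 12, rank ∂_2 = 12 ⇒ b_1 = 27 − 12 − 12 = 3; ∂_2 has invariant factor(s) [2] giving torsion. So H_1 = Z^3 ⊕ Z/2.
rank ∂_2 = 12, rank ∂_3 = 0 ⇒ b_2 = 12 − 12 − 0 = 0. So H_2 = 0.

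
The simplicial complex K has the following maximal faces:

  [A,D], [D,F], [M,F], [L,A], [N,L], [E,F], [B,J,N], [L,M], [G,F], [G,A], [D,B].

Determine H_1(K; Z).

H_1 ≅ Z^3.

K has 10 vertices, 13 edges, 1 triangle.
rank ∂_1 = 9, rank ∂_2 = 1 ⇒ b_1 = 13 − 9 − 1 = 3; all invariant factors of ∂_2 are 1 so no torsion. So H_1 ≅ Z^3.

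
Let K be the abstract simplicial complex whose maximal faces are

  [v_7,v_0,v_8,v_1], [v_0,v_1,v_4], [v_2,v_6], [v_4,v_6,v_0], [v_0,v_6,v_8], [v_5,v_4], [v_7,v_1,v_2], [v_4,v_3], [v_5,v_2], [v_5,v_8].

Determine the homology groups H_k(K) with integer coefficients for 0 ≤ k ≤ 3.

H_0 = Z,  H_1 = Z^3,  H_2 = 0,  H_3 = 0.

Fix the vertex order v_0 < v_1 < v_2 < v_3 < v_4 < v_5 < v_6 < v_7 < v_8 and write every simplex with vertices in increasing order. Then dim K = 3 and the simplices of K are:

  0-simplices (9): [v_0], [v_1], [v_2], [v_3], [v_4], [v_5], [v_6], [v_7], [v_8]
  1-simplices (18): (18 of them)
  2-simplices (8): [v_0,v_1,v_4], [v_0,v_1,v_7], [v_0,v_1,v_8], [v_0,v_4,v_6], [v_0,v_6,v_8], [v_0,v_7,v_8], [v_1,v_2,v_7], [v_1,v_7,v_8]
  3-simplices (1): [v_0,v_1,v_7,v_8]

Hence C_0 ≅ Z^9, C_1 ≅ Z^18, C_2 ≅ Z^8, C_3 ≅ Z^1.

Boundary ∂_1: C_1 → C_0 maps an edge to its endpoints' difference, ∂[p,q] = q − p. For instance
  ∂[v_1,v_8] = [v_8] − [v_1].
The 9×18 boundary matrix has rank 8 and Smith normal form diag(1,1,1,1,1,1,1,1).

Boundary ∂_2: C_2 → C_1 acts by ∂[p,q,r] = [q,r] − [p,r] + [p,q]. For instance
  ∂[v_1,v_7,v_8] = [v_7,v_8] − [v_1,v_8] + [v_1,v_7],
  ∂[v_0,v_1,v_7] = [v_1,v_7] − [v_0,v_7] + [v_0,v_1].
The 18×8 boundary matrix has rank 7 and Smith normal form diag(1,1,1,1,1,1,1).

The boundary map ∂_3: C_3 → C_2 sends each 3-simplex σ to the alternating sum Σ_i (−1)^i (σ with its i-th vertex removed). For instance
  ∂[v_0,v_1,v_7,v_8] = [v_1,v_7,v_8] − [v_0,v_7,v_8] + [v_0,v_1,v_8] − [v_0,v_1,v_7].
As a 8×1 matrix over Z this has rank 1, with invariant factors (1).

Computing H_k = (kernel of ∂_k) / (image of ∂_{k+1}):

  H_0: rank C_0 − rank ∂_1 = 9 − 8 = 1, and the invariant factors of ∂_1 are all 1, so H_0 = Z.
  H_1: rank ker ∂_1 − rank ∂_2 = (18 − 8) − 7 = 3, and the invariant factors of ∂_2 are all 1, so H_1 = Z^3.
  H_2: rank ker ∂_2 − rank ∂_3 = (8 − 7) − 1 = 0, and the invariant factors of ∂_3 are all 1, so H_2 = 0.
  H_3: rank ker ∂_3 − rank ∂_4 = (1 − 1) − 0 = 0, and there is no ∂_4, so H_3 = 0.

As a check, the Euler characteristic is 9 − 18 + 8 − 1 = -2, which agrees with 1 − 3 + 0 − 0 = -2.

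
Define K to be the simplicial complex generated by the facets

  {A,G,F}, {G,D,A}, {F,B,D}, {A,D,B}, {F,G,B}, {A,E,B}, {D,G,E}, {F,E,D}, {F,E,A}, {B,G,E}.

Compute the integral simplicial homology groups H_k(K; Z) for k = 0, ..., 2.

H_0 = Z,  H_1 = Z/2Z,  H_2 = 0.

Order the vertices as A < B < D < E < F < G. Listing each simplex with vertices in this order, K has dimension 2 with simplices:

  0-simplices (6): A, B, D, E, F, G
  1-simplices (15): AB, AD, AE, AF, AG, BD, BE, BF, BG, DE, DF, DG, EF, EG, FG
  2-simplices (10): ABD, ABE, ADG, AEF, AFG, BDF, BEG, BFG, DEF, DEG

so the chain groups are C_0 ≅ Z^6, C_1 ≅ Z^15, C_2 ≅ Z^10.

The boundary map ∂_1: C_1 → C_0 maps an edge to its endpoints' difference, ∂[p,q] = q − p.
As a 6×15 matrix over Z this has rank 5, with invariant factors (1,1,1,1,1).

The boundary map ∂_2: C_2 → C_1 sends each 2-simplex [p,q,r] to [q,r] − [p,r] + [p,q]. For instance
  ∂BEG = EG − BG + BE,
  ∂AEF = EF − AF + AE.
The 15×10 boundary matrix has rank 10 and Smith normal form diag(1,1,1,1,1,1,1,1,1,2).

Computing H_k = (kernel of ∂_k) / (image of ∂_{k+1}):

  H_0: rank C_0 − rank ∂_1 = 6 − 5 = 1, and the invariant factors of ∂_1 are all 1, so H_0 = Z.
  H_1: rank ker ∂_1 − rank ∂_2 = (15 − 5) − 10 = 0, and ∂_2 has invariant factor 2 > 1, so H_1 = Z/2Z.
  H_2: rank ker ∂_2 − rank ∂_3 = (10 − 10) − 0 = 0, and there is no ∂_3, so H_2 = 0.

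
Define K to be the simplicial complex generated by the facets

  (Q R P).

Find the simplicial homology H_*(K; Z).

Take the total order P < Q < R on the vertex set. Then K (dimension 2) consists of the simplices:

  0-simplices (3): P, Q, R
  1-simplices (3): PQ, PR, QR
  2-simplices (1): PQR

Hence C_0 ≅ Z^3, C_1 ≅ Z^3, C_2 ≅ Z^1.

The boundary map ∂_1: C_1 → C_0 sends each edge [p,q] (with p < q) to q − p. For instance
  ∂PR = R − P.
As a 3×3 matrix over Z this has rank 2, with invariant factors (1,1).

∂_2: C_2 → C_1 acts by ∂[p,q,r] = [q,r] − [p,r] + [p,q]. For instance
  ∂PQR = QR − PR + PQ.
This gives a 3×1 integer matrix of rank 1; reducing to Smith normal form yields diagonal entries (1).

From H_k ≅ ker(∂_k) / im(∂_{k+1}) we obtain:

  H_0: rank C_0 − rank ∂_1 = 3 − 2 = 1, and the invariant factors of ∂_1 are all 1, so H_0 = Z.
  H_1: rank ker ∂_1 − rank ∂_2 = (3 − 2) − 1 = 0, and the invariant factors of ∂_2 are all 1, so H_1 = 0.
  H_2: rank ker ∂_2 − rank ∂_3 = (1 − 1) − 0 = 0, and there is no ∂_3, so H_2 = 0.

As a check, the Euler characteristic is 3 − 3 + 1 = 1, which agrees with 1 − 0 + 0 = 1.

H_0 ≅ Z,  H_1 = 0,  H_2 = 0.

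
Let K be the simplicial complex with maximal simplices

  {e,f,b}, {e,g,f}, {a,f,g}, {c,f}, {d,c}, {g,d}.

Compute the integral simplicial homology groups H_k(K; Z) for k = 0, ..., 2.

H_0 = Z,  H_1 = Z,  H_2 = 0.

We work with the vertex ordering a < b < c < d < e < f < g. The simplices of K, each written with vertices in increasing order, are:

  0-simplices (7): a, b, c, d, e, f, g
  1-simplices (10): af, ag, be, bf, cd, cf, dg, ef, eg, fg
  2-simplices (3): afg, bef, efg

Hence C_0 ≅ Z^7, C_1 ≅ Z^10, C_2 ≅ Z^3.

Boundary ∂_1: C_1 → C_0 maps an edge to its endpoints' difference, ∂[p,q] = q − p.
This gives a 7×10 integer matrix of rank 6; reducing to Smith normal form yields diagonal entries (1,1,1,1,1,1).

The boundary map ∂_2: C_2 → C_1 maps a triangle to the signed sum of its edges. For instance
  ∂bef = ef − bf + be,
  ∂afg = fg − ag + af.
As a 10×3 matrix over Z this has rank 3, with invariant factors (1,1,1).

Now H_k = ker ∂_k / im ∂_{k+1}, so:

  H_0: rank C_0 − rank ∂_1 = 7 − 6 = 1, and the invariant factors of ∂_1 are all 1, so H_0 ≅ Z.
  H_1: rank ker ∂_1 − rank ∂_2 = (10 − 6) − 3 = 1, and the invariant factors of ∂_2 are all 1, so H_1 ≅ Z.
  H_2: rank ker ∂_2 − rank ∂_3 = (3 − 3) − 0 = 0, and there is no ∂_3, so H_2 ≅ 0.

As a check, the Euler characteristic is 7 − 10 + 3 = 0, which agrees with 1 − 1 + 0 = 0.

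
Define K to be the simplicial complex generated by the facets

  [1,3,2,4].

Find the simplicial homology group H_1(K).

Take the total order 1 < 2 < 3 < 4 on the vertex set. Then K (dimension 3) consists of the simplices:

  0-simplices (4): [1], [2], [3], [4]
  1-simplices (6): [1,2], [1,3], [1,4], [2,3], [2,4], [3,4]
  2-simplices (4): [1,2,3], [1,2,4], [1,3,4], [2,3,4]
  3-simplices (1): [1,2,3,4]

giving chain groups C_0 ≅ Z^4, C_1 ≅ Z^6, C_2 ≅ Z^4, C_3 ≅ Z^1.

∂_1: C_1 → C_0 sends each edge [p,q] (with p < q) to q − p. For instance
  ∂[2,3] = [3] − [2].
This gives a 4×6 integer matrix of rank 3; reducing to Smith normal form yields diagonal entries (1,1,1).

Boundary ∂_2: C_2 → C_1 sends each 2-simplex [p,q,r] to [q,r] − [p,r] + [p,q]. For instance
  ∂[1,2,4] = [2,4] − [1,4] + [1,2],
  ∂[1,3,4] = [3,4] − [1,4] + [1,3].
The resulting 6×4 matrix has rank 3, and its Smith normal form has invariant factors (1,1,1).

∂_3: C_3 → C_2 sends each 3-simplex σ to the alternating sum Σ_i (−1)^i (σ with its i-th vertex removed). For instance
  ∂[1,2,3,4] = [2,3,4] − [1,3,4] + [1,2,4] − [1,2,3].
The 4×1 boundary matrix has rank 1 and Smith normal form diag(1).

Reading off H_k = ker ∂_k / im ∂_{k+1}:

  H_1: rank ker ∂_1 − rank ∂_2 = (6 − 3) − 3 = 0, and the invariant factors of ∂_2 are all 1, so H_1 ≅ 0.

(K is a triangulation of the 3-simplex.)

H_1 = 0.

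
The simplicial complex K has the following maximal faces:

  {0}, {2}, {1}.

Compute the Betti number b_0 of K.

b_0 = 3.

Fix the vertex order 0 < 1 < 2 and write every simplex with vertices in increasing order. Then dim K = 0 and the simplices of K are:

  0-simplices (3): [0], [1], [2]

so the chain groups are C_0 ≅ Z^3.

From H_k ≅ ker(∂_k) / im(∂_{k+1}) we obtain:

  H_0: rank C_0 − rank ∂_1 = 3 − 0 = 3, and there is no ∂_1, so H_0 ≅ Z^3.

(K is a triangulation of a set of 3 points.)

Hence the Betti numbers are b_0 = 3.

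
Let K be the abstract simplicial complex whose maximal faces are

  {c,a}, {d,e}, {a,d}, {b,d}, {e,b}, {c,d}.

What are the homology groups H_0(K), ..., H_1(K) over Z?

Fix the vertex order a < b < c < d < e and write every simplex with vertices in increasing order. Then dim K = 1 and the simplices of K are:

  0-simplices (5): a, b, c, d, e
  1-simplices (6): ac, ad, bd, be, cd, de

giving chain groups C_0 ≅ Z^5, C_1 ≅ Z^6.

Boundary ∂_1: C_1 → C_0 sends each edge [p,q] (with p < q) to q − p.
The resulting 5×6 matrix has rank 4, and its Smith normal form has invariant factors (1,1,1,1).

From H_k ≅ ker(∂_k) / im(∂_{k+1}) we obtain:

  H_0: rank C_0 − rank ∂_1 = 5 − 4 = 1, and the invariant factors of ∂_1 are all 1, so H_0 ≅ Z.
  H_1: rank ker ∂_1 − rank ∂_2 = (6 − 4) − 0 = 2, and there is no ∂_2, so H_1 ≅ Z^2.

(K is a triangulation of a wedge of 2 circles.)

H_0 = Z,  H_1 = Z^2.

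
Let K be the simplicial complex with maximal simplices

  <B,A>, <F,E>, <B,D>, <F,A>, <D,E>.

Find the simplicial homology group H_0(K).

H_0 = Z.

Fix the vertex order A < B < D < E < F and write every simplex with vertices in increasing order. Then dim K = 1 and the simplices of K are:

  0-simplices (5): A, B, D, E, F
  1-simplices (5): AB, AF, BD, DE, EF

so the chain groups are C_0 ≅ Z^5, C_1 ≅ Z^5.

The boundary map ∂_1: C_1 → C_0 sends each edge [p,q] (with p < q) to q − p. For instance
  ∂AB = B − A.
As a 5×5 matrix over Z this has rank 4, with invariant factors (1,1,1,1).

Computing H_k = (kernel of ∂_k) / (image of ∂_{k+1}):

  H_0: rank C_0 − rank ∂_1 = 5 − 4 = 1, and the invariant factors of ∂_1 are all 1, so H_0 = Z.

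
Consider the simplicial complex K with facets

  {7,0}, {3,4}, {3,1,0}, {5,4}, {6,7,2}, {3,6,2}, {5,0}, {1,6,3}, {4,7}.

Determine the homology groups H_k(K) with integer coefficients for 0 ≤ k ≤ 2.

H_0 ≅ Z,  H_1 ≅ Z^3,  H_2 = 0.

K has 8 vertices, 14 edges, 4 triangles.
rank ∂_0 = 0, rank ∂_1 = 7 ⇒ b_0 = 8 − 0 − 7 = 1; all invariant factors of ∂_1 are 1 so no torsion. So H_0 ≅ Z.
rank ∂_1 = 7, rank ∂_2 = 4 ⇒ b_1 = 14 − 7 − 4 = 3; all invariant factors of ∂_2 are 1 so no torsion. So H_1 ≅ Z^3.
rank ∂_2 = 4, rank ∂_3 = 0 ⇒ b_2 = 4 − 4 − 0 = 0. So H_2 ≅ 0.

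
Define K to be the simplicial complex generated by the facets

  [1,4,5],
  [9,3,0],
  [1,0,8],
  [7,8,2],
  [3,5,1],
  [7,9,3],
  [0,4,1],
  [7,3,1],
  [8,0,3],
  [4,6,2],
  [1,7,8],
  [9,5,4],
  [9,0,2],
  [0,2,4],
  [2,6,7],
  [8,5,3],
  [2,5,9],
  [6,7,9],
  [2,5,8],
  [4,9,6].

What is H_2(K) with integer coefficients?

K has 10 vertices, 30 edges, 20 triangles.
rank ∂_2 = 20, rank ∂_3 = 0 ⇒ b_2 = 20 − 20 − 0 = 0. So H_2 = 0.

H_2 = 0.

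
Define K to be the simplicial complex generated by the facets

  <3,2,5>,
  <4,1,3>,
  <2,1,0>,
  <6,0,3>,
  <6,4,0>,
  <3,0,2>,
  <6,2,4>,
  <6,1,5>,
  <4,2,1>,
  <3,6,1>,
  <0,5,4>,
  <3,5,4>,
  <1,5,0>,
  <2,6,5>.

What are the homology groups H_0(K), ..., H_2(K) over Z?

H_0 ≅ Z,  H_1 ≅ Z^2,  H_2 ≅ Z.

Order the vertices as 0 < 1 < 2 < 3 < 4 < 5 < 6. Listing each simplex with vertices in this order, K has dimension 2 with simplices:

  0-simplices (7): [0], [1], [2], [3], [4], [5], [6]
  1-simplices (21): [0,1], [0,2], [0,3], [0,4], [0,5], [0,6], [1,2], [1,3], [1,4], [1,5], [1,6], [2,3], [2,4], [2,5], [2,6], [3,4], [3,5], [3,6], [4,5], [4,6], [5,6]
  2-simplices (14): [0,1,2], [0,1,5], [0,2,3], [0,3,6], [0,4,5], [0,4,6], [1,2,4], [1,3,4], [1,3,6], [1,5,6], [2,3,5], [2,4,6], [2,5,6], [3,4,5]

Hence C_0 ≅ Z^7, C_1 ≅ Z^21, C_2 ≅ Z^14.

Boundary ∂_1: C_1 → C_0 sends each edge [p,q] (with p < q) to q − p. For instance
  ∂[4,6] = [6] − [4].
As a 7×21 matrix over Z this has rank 6, with invariant factors (1,1,1,1,1,1).

∂_2: C_2 → C_1 maps a triangle to the signed sum of its edges. For instance
  ∂[0,1,5] = [1,5] − [0,5] + [0,1],
  ∂[0,4,5] = [4,5] − [0,5] + [0,4].
As a 21×14 matrix over Z this has rank 13, with invariant factors (1,1,1,1,1,1,1,1,1,1,1,1,1).

From H_k ≅ ker(∂_k) / im(∂_{k+1}) we obtain:

  H_0: rank C_0 − rank ∂_1 = 7 − 6 = 1, and the invariant factors of ∂_1 are all 1, so H_0 ≅ Z.
  H_1: rank ker ∂_1 − rank ∂_2 = (21 − 6) − 13 = 2, and the invariant factors of ∂_2 are all 1, so H_1 ≅ Z^2.
  H_2: rank ker ∂_2 − rank ∂_3 = (14 − 13) − 0 = 1, and there is no ∂_3, so H_2 ≅ Z.

As a check, the Euler characteristic is 7 − 21 + 14 = 0, which agrees with 1 − 2 + 1 = 0.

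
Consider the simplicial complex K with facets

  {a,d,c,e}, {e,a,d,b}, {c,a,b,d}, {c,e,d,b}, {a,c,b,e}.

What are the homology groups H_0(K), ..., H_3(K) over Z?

We work with the vertex ordering a < b < c < d < e. The simplices of K, each written with vertices in increasing order, are:

  0-simplices (5): a, b, c, d, e
  1-simplices (10): ab, ac, ad, ae, bc, bd, be, cd, ce, de
  2-simplices (10): abc, abd, abe, acd, ace, ade, bcd, bce, bde, cde
  3-simplices (5): abcd, abce, abde, acde, bcde

Hence C_0 ≅ Z^5, C_1 ≅ Z^10, C_2 ≅ Z^10, C_3 ≅ Z^5.

Boundary ∂_1: C_1 → C_0 sends each edge [p,q] (with p < q) to q − p. For instance
  ∂bd = d − b.
As a 5×10 matrix over Z this has rank 4, with invariant factors (1,1,1,1).

Boundary ∂_2: C_2 → C_1 maps a triangle to the signed sum of its edges. For instance
  ∂bce = ce − be + bc,
  ∂bcd = cd − bd + bc.
The 10×10 boundary matrix has rank 6 and Smith normal form diag(1,1,1,1,1,1).

Boundary ∂_3: C_3 → C_2 sends each 3-simplex σ to the alternating sum Σ_i (−1)^i (σ with its i-th vertex removed). For instance
  ∂abcd = bcd − acd + abd − abc,
  ∂abce = bce − ace + abe − abc.
The 10×5 boundary matrix has rank 4 and Smith normal form diag(1,1,1,1).

Reading off H_k = ker ∂_k / im ∂_{k+1}:

  H_0: rank C_0 − rank ∂_1 = 5 − 4 = 1, and the invariant factors of ∂_1 are all 1, so H_0 ≅ Z.
  H_1: rank ker ∂_1 − rank ∂_2 = (10 − 4) − 6 = 0, and the invariant factors of ∂_2 are all 1, so H_1 ≅ 0.
  H_2: rank ker ∂_2 − rank ∂_3 = (10 − 6) − 4 = 0, and the invariant factors of ∂_3 are all 1, so H_2 ≅ 0.
  H_3: rank ker ∂_3 − rank ∂_4 = (5 − 4) − 0 = 1, and there is no ∂_4, so H_3 ≅ Z.

As a check, the Euler characteristic is 5 − 10 + 10 − 5 = 0, which agrees with 1 − 0 + 0 − 1 = 0.
(K is a triangulation of the 3-sphere S^3.)

H_0 ≅ Z,  H_1 = 0,  H_2 = 0,  H_3 ≅ Z.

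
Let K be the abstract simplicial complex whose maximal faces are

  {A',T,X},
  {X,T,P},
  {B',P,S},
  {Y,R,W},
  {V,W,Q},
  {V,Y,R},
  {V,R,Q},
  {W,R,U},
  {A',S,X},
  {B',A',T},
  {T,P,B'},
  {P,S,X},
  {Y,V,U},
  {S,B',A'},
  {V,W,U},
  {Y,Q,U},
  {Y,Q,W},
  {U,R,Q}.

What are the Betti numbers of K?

Order the vertices as P < Q < R < S < T < U < V < W < X < Y < A' < B'. Listing each simplex with vertices in this order, K has dimension 2 with simplices:

  0-simplices (12): [P], [Q], [R], [S], [T], [U], [V], [W], [X], [Y], [A'], [B']
  1-simplices (27): (27 of them)
  2-simplices (18): (18 of them)

so the chain groups are C_0 ≅ Z^12, C_1 ≅ Z^27, C_2 ≅ Z^18.

∂_1: C_1 → C_0 maps an edge to its endpoints' difference, ∂[p,q] = q − p. For instance
  ∂[R,U] = [U] − [R].
The resulting 12×27 matrix has rank 10, and its Smith normal form has invariant factors (1,1,1,1,1,1,1,1,1,1).

The boundary map ∂_2: C_2 → C_1 acts by ∂[p,q,r] = [q,r] − [p,r] + [p,q]. For instance
  ∂[P,S,X] = [S,X] − [P,X] + [P,S],
  ∂[U,V,W] = [V,W] − [U,W] + [U,V].
This gives a 27×18 integer matrix of rank 17; reducing to Smith normal form yields diagonal entries (1,1,1,1,1,1,1,1,1,1,1,1,1,1,1,1,2).

Now H_k = ker ∂_k / im ∂_{k+1}, so:

  H_0: rank C_0 − rank ∂_1 = 12 − 10 = 2, and the invariant factors of ∂_1 are all 1, so H_0 ≅ Z^2.
  H_1: rank ker ∂_1 − rank ∂_2 = (27 − 10) − 17 = 0, and ∂_2 has invariant factor 2 > 1, so H_1 ≅ Z/2.
  H_2: rank ker ∂_2 − rank ∂_3 = (18 − 17) − 0 = 1, and there is no ∂_3, so H_2 ≅ Z.

(K is a triangulation of the disjoint union of the 2-sphere S^2 and the real projective plane RP^2.)

Hence the Betti numbers are b_0 = 2, b_1 = 0, b_2 = 1.

b_0 = 2, b_1 = 0, b_2 = 1.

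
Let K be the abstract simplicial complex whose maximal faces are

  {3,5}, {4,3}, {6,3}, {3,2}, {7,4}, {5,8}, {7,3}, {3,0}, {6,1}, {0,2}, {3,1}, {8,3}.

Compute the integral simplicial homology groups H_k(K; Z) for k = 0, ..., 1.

We work with the vertex ordering 0 < 1 < 2 < 3 < 4 < 5 < 6 < 7 < 8. The simplices of K, each written with vertices in increasing order, are:

  0-simplices (9): [0], [1], [2], [3], [4], [5], [6], [7], [8]
  1-simplices (12): [0,2], [0,3], [1,3], [1,6], [2,3], [3,4], [3,5], [3,6], [3,7], [3,8], [4,7], [5,8]

giving chain groups C_0 ≅ Z^9, C_1 ≅ Z^12.

Boundary ∂_1: C_1 → C_0 sends each edge [p,q] (with p < q) to q − p.
The 9×12 boundary matrix has rank 8 and Smith normal form diag(1,1,1,1,1,1,1,1).

Reading off H_k = ker ∂_k / im ∂_{k+1}:

  H_0: rank C_0 − rank ∂_1 = 9 − 8 = 1, and the invariant factors of ∂_1 are all 1, so H_0 ≅ Z.
  H_1: rank ker ∂_1 − rank ∂_2 = (12 − 8) − 0 = 4, and there is no ∂_2, so H_1 ≅ Z^4.

(K is a triangulation of a wedge of 4 circles.)

H_0 ≅ Z,  H_1 ≅ Z^4.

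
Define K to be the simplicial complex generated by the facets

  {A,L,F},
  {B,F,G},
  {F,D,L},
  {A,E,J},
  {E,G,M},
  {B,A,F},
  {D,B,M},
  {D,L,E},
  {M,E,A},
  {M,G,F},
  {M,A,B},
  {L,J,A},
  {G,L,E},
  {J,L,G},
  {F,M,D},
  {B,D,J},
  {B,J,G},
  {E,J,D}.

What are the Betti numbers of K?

b_0 = 1, b_1 = 1, b_2 = 0.

We work with the vertex ordering A < B < D < E < F < G < J < L < M. The simplices of K, each written with vertices in increasing order, are:

  0-simplices (9): A, B, D, E, F, G, J, L, M
  1-simplices (27): AB, AE, AF, AJ, AL, AM, BD, BF, BG, BJ, BM, DE, DF, DJ, DL, DM, EG, EJ, EL, EM, FG, FL, FM, GJ, GL, GM, JL
  2-simplices (18): ABF, ABM, AEJ, AEM, AFL, AJL, BDJ, BDM, BFG, BGJ, DEJ, DEL, DFL, DFM, EGL, EGM, FGM, GJL

so the chain groups are C_0 ≅ Z^9, C_1 ≅ Z^27, C_2 ≅ Z^18.

The boundary map ∂_1: C_1 → C_0 sends each edge [p,q] (with p < q) to q − p. For instance
  ∂BJ = J − B.
The 9×27 boundary matrix has rank 8 and Smith normal form diag(1,1,1,1,1,1,1,1).

The boundary map ∂_2: C_2 → C_1 maps a triangle to the signed sum of its edges. For instance
  ∂AEJ = EJ − AJ + AE,
  ∂GJL = JL − GL + GJ.
As a 27×18 matrix over Z this has rank 18, with invariant factors (1,1,1,1,1,1,1,1,1,1,1,1,1,1,1,1,1,2).

Reading off H_k = ker ∂_k / im ∂_{k+1}:

  H_0: rank C_0 − rank ∂_1 = 9 − 8 = 1, and the invariant factors of ∂_1 are all 1, so H_0 = Z.
  H_1: rank ker ∂_1 − rank ∂_2 = (27 − 8) − 18 = 1, and ∂_2 has invariant factor 2 > 1, so H_1 = Z ⊕ Z/2.
  H_2: rank ker ∂_2 − rank ∂_3 = (18 − 18) − 0 = 0, and there is no ∂_3, so H_2 = 0.

(K is a triangulation of the Klein bottle.)

Hence the Betti numbers are b_0 = 1, b_1 = 1, b_2 = 0.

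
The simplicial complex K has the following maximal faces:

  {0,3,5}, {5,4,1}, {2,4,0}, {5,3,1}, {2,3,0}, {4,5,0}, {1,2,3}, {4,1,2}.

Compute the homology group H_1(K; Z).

K has 6 vertices, 12 edges, 8 triangles.
rank ∂_1 = 5, rank ∂_2 = 7 ⇒ b_1 = 12 − 5 − 7 = 0; all invariant factors of ∂_2 are 1 so no torsion. So H_1 = 0.

H_1 ≅ 0.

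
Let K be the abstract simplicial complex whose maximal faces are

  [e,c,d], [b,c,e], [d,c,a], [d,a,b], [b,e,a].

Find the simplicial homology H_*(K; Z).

Fix the vertex order a < b < c < d < e and write every simplex with vertices in increasing order. Then dim K = 2 and the simplices of K are:

  0-simplices (5): a, b, c, d, e
  1-simplices (10): ab, ac, ad, ae, bc, bd, be, cd, ce, de
  2-simplices (5): abd, abe, acd, bce, cde

so the chain groups are C_0 ≅ Z^5, C_1 ≅ Z^10, C_2 ≅ Z^5.

The boundary map ∂_1: C_1 → C_0 is given by ∂[p,q] = [q] − [p]. For instance
  ∂ae = e − a.
As a 5×10 matrix over Z this has rank 4, with invariant factors (1,1,1,1).

∂_2: C_2 → C_1 acts by ∂[p,q,r] = [q,r] − [p,r] + [p,q]. For instance
  ∂abe = be − ae + ab,
  ∂bce = ce − be + bc.
This gives a 10×5 integer matrix of rank 5; reducing to Smith normal form yields diagonal entries (1,1,1,1,1).

Computing H_k = (kernel of ∂_k) / (image of ∂_{k+1}):

  H_0: rank C_0 − rank ∂_1 = 5 − 4 = 1, and the invariant factors of ∂_1 are all 1, so H_0 = Z.
  H_1: rank ker ∂_1 − rank ∂_2 = (10 − 4) − 5 = 1, and the invariant factors of ∂_2 are all 1, so H_1 = Z.
  H_2: rank ker ∂_2 − rank ∂_3 = (5 − 5) − 0 = 0, and there is no ∂_3, so H_2 = 0.

(K is a triangulation of the Möbius band.)

H_0 = Z,  H_1 = Z,  H_2 = 0.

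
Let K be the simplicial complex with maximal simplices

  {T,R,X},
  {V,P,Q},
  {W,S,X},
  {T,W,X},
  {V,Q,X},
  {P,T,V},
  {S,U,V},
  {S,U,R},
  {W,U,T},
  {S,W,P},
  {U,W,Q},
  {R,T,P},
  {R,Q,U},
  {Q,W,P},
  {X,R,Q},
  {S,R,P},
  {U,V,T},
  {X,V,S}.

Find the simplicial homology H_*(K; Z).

H_0 ≅ Z,  H_1 ≅ Z^2,  H_2 ≅ Z.

K has 9 vertices, 27 edges, 18 triangles.
rank ∂_0 = 0, rank ∂_1 = 8 ⇒ b_0 = 9 − 0 − 8 = 1; all invariant factors of ∂_1 are 1 so no torsion. So H_0 = Z.
rank ∂_1 = 8, rank ∂_2 = 17 ⇒ b_1 = 27 − 8 − 17 = 2; all invariant factors of ∂_2 are 1 so no torsion. So H_1 = Z^2.
rank ∂_2 = 17, rank ∂_3 = 0 ⇒ b_2 = 18 − 17 − 0 = 1. So H_2 = Z.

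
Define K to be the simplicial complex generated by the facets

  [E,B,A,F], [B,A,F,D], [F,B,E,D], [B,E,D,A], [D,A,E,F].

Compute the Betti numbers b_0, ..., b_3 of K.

b_0 = 1, b_1 = 0, b_2 = 0, b_3 = 1.

Order the vertices as A < B < D < E < F. Listing each simplex with vertices in this order, K has dimension 3 with simplices:

  0-simplices (5): A, B, D, E, F
  1-simplices (10): AB, AD, AE, AF, BD, BE, BF, DE, DF, EF
  2-simplices (10): ABD, ABE, ABF, ADE, ADF, AEF, BDE, BDF, BEF, DEF
  3-simplices (5): ABDE, ABDF, ABEF, ADEF, BDEF

so the chain groups are C_0 ≅ Z^5, C_1 ≅ Z^10, C_2 ≅ Z^10, C_3 ≅ Z^5.

∂_1: C_1 → C_0 sends each edge [p,q] (with p < q) to q − p. For instance
  ∂BF = F − B.
The resulting 5×10 matrix has rank 4, and its Smith normal form has invariant factors (1,1,1,1).

∂_2: C_2 → C_1 maps a triangle to the signed sum of its edges. For instance
  ∂ABD = BD − AD + AB,
  ∂ABF = BF − AF + AB.
The 10×10 boundary matrix has rank 6 and Smith normal form diag(1,1,1,1,1,1).

The boundary map ∂_3: C_3 → C_2 sends each 3-simplex σ to the alternating sum Σ_i (−1)^i (σ with its i-th vertex removed). For instance
  ∂ABDE = BDE − ADE + ABE − ABD,
  ∂BDEF = DEF − BEF + BDF − BDE.
The 10×5 boundary matrix has rank 4 and Smith normal form diag(1,1,1,1).

Computing H_k = (kernel of ∂_k) / (image of ∂_{k+1}):

  H_0: rank C_0 − rank ∂_1 = 5 − 4 = 1, and the invariant factors of ∂_1 are all 1, so H_0 ≅ Z.
  H_1: rank ker ∂_1 − rank ∂_2 = (10 − 4) − 6 = 0, and the invariant factors of ∂_2 are all 1, so H_1 ≅ 0.
  H_2: rank ker ∂_2 − rank ∂_3 = (10 − 6) − 4 = 0, and the invariant factors of ∂_3 are all 1, so H_2 ≅ 0.
  H_3: rank ker ∂_3 − rank ∂_4 = (5 − 4) − 0 = 1, and there is no ∂_4, so H_3 ≅ Z.

As a check, the Euler characteristic is 5 − 10 + 10 − 5 = 0, which agrees with 1 − 0 + 0 − 1 = 0.

Hence the Betti numbers are b_0 = 1, b_1 = 0, b_2 = 0, b_3 = 1.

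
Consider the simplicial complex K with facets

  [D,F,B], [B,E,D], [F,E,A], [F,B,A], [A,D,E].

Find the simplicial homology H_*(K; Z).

H_0 = Z,  H_1 = Z,  H_2 = 0.

Order the vertices as A < B < D < E < F. Listing each simplex with vertices in this order, K has dimension 2 with simplices:

  0-simplices (5): A, B, D, E, F
  1-simplices (10): AB, AD, AE, AF, BD, BE, BF, DE, DF, EF
  2-simplices (5): ABF, ADE, AEF, BDE, BDF

giving chain groups C_0 ≅ Z^5, C_1 ≅ Z^10, C_2 ≅ Z^5.

The boundary map ∂_1: C_1 → C_0 maps an edge to its endpoints' difference, ∂[p,q] = q − p. For instance
  ∂AD = D − A.
As a 5×10 matrix over Z this has rank 4, with invariant factors (1,1,1,1).

Boundary ∂_2: C_2 → C_1 acts by ∂[p,q,r] = [q,r] − [p,r] + [p,q]. For instance
  ∂ABF = BF − AF + AB,
  ∂AEF = EF − AF + AE.
This gives a 10×5 integer matrix of rank 5; reducing to Smith normal form yields diagonal entries (1,1,1,1,1).

Reading off H_k = ker ∂_k / im ∂_{k+1}:

  H_0: rank C_0 − rank ∂_1 = 5 − 4 = 1, and the invariant factors of ∂_1 are all 1, so H_0 ≅ Z.
  H_1: rank ker ∂_1 − rank ∂_2 = (10 − 4) − 5 = 1, and the invariant factors of ∂_2 are all 1, so H_1 ≅ Z.
  H_2: rank ker ∂_2 − rank ∂_3 = (5 − 5) − 0 = 0, and there is no ∂_3, so H_2 ≅ 0.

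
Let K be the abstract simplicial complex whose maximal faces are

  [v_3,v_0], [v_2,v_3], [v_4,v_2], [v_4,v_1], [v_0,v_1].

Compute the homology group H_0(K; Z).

Take the total order v_0 < v_1 < v_2 < v_3 < v_4 on the vertex set. Then K (dimension 1) consists of the simplices:

  0-simplices (5): [v_0], [v_1], [v_2], [v_3], [v_4]
  1-simplices (5): [v_0,v_1], [v_0,v_3], [v_1,v_4], [v_2,v_3], [v_2,v_4]

so the chain groups are C_0 ≅ Z^5, C_1 ≅ Z^5.

The boundary map ∂_1: C_1 → C_0 sends each edge [p,q] (with p < q) to q − p. For instance
  ∂[v_2,v_3] = [v_3] − [v_2].
The resulting 5×5 matrix has rank 4, and its Smith normal form has invariant factors (1,1,1,1).

From H_k ≅ ker(∂_k) / im(∂_{k+1}) we obtain:

  H_0: rank C_0 − rank ∂_1 = 5 − 4 = 1, and the invariant factors of ∂_1 are all 1, so H_0 ≅ Z.

H_0 ≅ Z.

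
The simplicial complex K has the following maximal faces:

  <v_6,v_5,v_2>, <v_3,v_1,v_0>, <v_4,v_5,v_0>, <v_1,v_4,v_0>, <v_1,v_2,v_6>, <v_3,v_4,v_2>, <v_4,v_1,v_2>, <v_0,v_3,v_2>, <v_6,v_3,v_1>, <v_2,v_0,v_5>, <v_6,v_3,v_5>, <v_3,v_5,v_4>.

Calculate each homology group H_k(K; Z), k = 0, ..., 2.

We work with the vertex ordering v_0 < v_1 < v_2 < v_3 < v_4 < v_5 < v_6. The simplices of K, each written with vertices in increasing order, are:

  0-simplices (7): [v_0], [v_1], [v_2], [v_3], [v_4], [v_5], [v_6]
  1-simplices (18): (18 of them)
  2-simplices (12): (12 of them)

so the chain groups are C_0 ≅ Z^7, C_1 ≅ Z^18, C_2 ≅ Z^12.

∂_1: C_1 → C_0 sends each edge [p,q] (with p < q) to q − p. For instance
  ∂[v_3,v_4] = [v_4] − [v_3].
As a 7×18 matrix over Z this has rank 6, with invariant factors (1,1,1,1,1,1).

∂_2: C_2 → C_1 maps a triangle to the signed sum of its edges. For instance
  ∂[v_0,v_2,v_5] = [v_2,v_5] − [v_0,v_5] + [v_0,v_2],
  ∂[v_0,v_2,v_3] = [v_2,v_3] − [v_0,v_3] + [v_0,v_2].
The 18×12 boundary matrix has rank 12 and Smith normal form diag(1,1,1,1,1,1,1,1,1,1,1,2).

From H_k ≅ ker(∂_k) / im(∂_{k+1}) we obtain:

  H_0: rank C_0 − rank ∂_1 = 7 − 6 = 1, and the invariant factors of ∂_1 are all 1, so H_0 = Z.
  H_1: rank ker ∂_1 − rank ∂_2 = (18 − 6) − 12 = 0, and ∂_2 has invariant factor 2 > 1, so H_1 = Z/2.
  H_2: rank ker ∂_2 − rank ∂_3 = (12 − 12) − 0 = 0, and there is no ∂_3, so H_2 = 0.

As a check, the Euler characteristic is 7 − 18 + 12 = 1, which agrees with 1 − 0 + 0 = 1.

H_0 ≅ Z,  H_1 ≅ Z/2,  H_2 = 0.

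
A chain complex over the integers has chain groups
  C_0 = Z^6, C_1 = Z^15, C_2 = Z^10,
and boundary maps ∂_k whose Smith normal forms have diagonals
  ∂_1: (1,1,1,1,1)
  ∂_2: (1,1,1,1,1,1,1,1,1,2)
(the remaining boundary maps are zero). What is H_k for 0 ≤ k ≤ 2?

H_0: b_0 = 6 − 0 − 5 = 1; torsion from ∂_1 factors > 1: none. So H_0 ≅ Z.
H_1: b_1 = 15 − 5 − 10 = 0; torsion from ∂_2 factors > 1: [2]. So H_1 ≅ Z/2Z.
H_2: b_2 = 10 − 10 − 0 = 0; torsion from ∂_3 factors > 1: none. So H_2 ≅ 0.

H_0 ≅ Z,  H_1 ≅ Z/2Z,  H_2 = 0.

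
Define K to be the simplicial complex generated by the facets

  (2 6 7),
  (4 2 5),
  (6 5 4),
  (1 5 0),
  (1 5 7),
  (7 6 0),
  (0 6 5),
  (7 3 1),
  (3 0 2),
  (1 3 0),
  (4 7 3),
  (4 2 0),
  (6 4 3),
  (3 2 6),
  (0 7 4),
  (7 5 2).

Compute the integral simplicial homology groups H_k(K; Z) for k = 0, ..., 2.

H_0 = Z,  H_1 = Z^2,  H_2 = Z.

K has 8 vertices, 24 edges, 16 triangles.
rank ∂_0 = 0, rank ∂_1 = 7 ⇒ b_0 = 8 − 0 − 7 = 1; all invariant factors of ∂_1 are 1 so no torsion. So H_0 ≅ Z.
rank ∂_1 = 7, rank ∂_2 = 15 ⇒ b_1 = 24 − 7 − 15 = 2; all invariant factors of ∂_2 are 1 so no torsion. So H_1 ≅ Z^2.
rank ∂_2 = 15, rank ∂_3 = 0 ⇒ b_2 = 16 − 15 − 0 = 1. So H_2 ≅ Z.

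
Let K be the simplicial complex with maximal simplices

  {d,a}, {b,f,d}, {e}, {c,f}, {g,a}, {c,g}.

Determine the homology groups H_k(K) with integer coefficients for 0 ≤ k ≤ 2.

We work with the vertex ordering a < b < c < d < e < f < g. The simplices of K, each written with vertices in increasing order, are:

  0-simplices (7): a, b, c, d, e, f, g
  1-simplices (7): ad, ag, bd, bf, cf, cg, df
  2-simplices (1): bdf

Hence C_0 ≅ Z^7, C_1 ≅ Z^7, C_2 ≅ Z^1.

Boundary ∂_1: C_1 → C_0 maps an edge to its endpoints' difference, ∂[p,q] = q − p.
The resulting 7×7 matrix has rank 5, and its Smith normal form has invariant factors (1,1,1,1,1).

Boundary ∂_2: C_2 → C_1 sends each 2-simplex [p,q,r] to [q,r] − [p,r] + [p,q]. For instance
  ∂bdf = df − bf + bd.
As a 7×1 matrix over Z this has rank 1, with invariant factors (1).

From H_k ≅ ker(∂_k) / im(∂_{k+1}) we obtain:

  H_0: rank C_0 − rank ∂_1 = 7 − 5 = 2, and the invariant factors of ∂_1 are all 1, so H_0 = Z^2.
  H_1: rank ker ∂_1 − rank ∂_2 = (7 − 5) − 1 = 1, and the invariant factors of ∂_2 are all 1, so H_1 = Z.
  H_2: rank ker ∂_2 − rank ∂_3 = (1 − 1) − 0 = 0, and there is no ∂_3, so H_2 = 0.

H_0 = Z^2,  H_1 = Z,  H_2 = 0.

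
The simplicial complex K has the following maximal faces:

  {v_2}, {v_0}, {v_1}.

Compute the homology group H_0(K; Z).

Fix the vertex order v_0 < v_1 < v_2 and write every simplex with vertices in increasing order. Then dim K = 0 and the simplices of K are:

  0-simplices (3): [v_0], [v_1], [v_2]

Hence C_0 ≅ Z^3.

Reading off H_k = ker ∂_k / im ∂_{k+1}:

  H_0: rank C_0 − rank ∂_1 = 3 − 0 = 3, and there is no ∂_1, so H_0 ≅ Z^3.

(K is a triangulation of a set of 3 points.)

H_0 ≅ Z^3.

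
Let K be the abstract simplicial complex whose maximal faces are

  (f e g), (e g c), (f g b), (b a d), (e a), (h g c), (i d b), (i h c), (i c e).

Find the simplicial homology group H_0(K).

K has 9 vertices, 18 edges, 8 triangles.
rank ∂_0 = 0, rank ∂_1 = 8 ⇒ b_0 = 9 − 0 − 8 = 1; all invariant factors of ∂_1 are 1 so no torsion. So H_0 ≅ Z.

H_0 = Z.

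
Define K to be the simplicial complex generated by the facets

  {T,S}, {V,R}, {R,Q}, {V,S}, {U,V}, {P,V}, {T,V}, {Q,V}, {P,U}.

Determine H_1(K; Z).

Take the total order P < Q < R < S < T < U < V on the vertex set. Then K (dimension 1) consists of the simplices:

  0-simplices (7): P, Q, R, S, T, U, V
  1-simplices (9): PU, PV, QR, QV, RV, ST, SV, TV, UV

Hence C_0 ≅ Z^7, C_1 ≅ Z^9.

The boundary map ∂_1: C_1 → C_0 is given by ∂[p,q] = [q] − [p]. For instance
  ∂SV = V − S.
As a 7×9 matrix over Z this has rank 6, with invariant factors (1,1,1,1,1,1).

Reading off H_k = ker ∂_k / im ∂_{k+1}:

  H_1: rank ker ∂_1 − rank ∂_2 = (9 − 6) − 0 = 3, and there is no ∂_2, so H_1 = Z^3.

H_1 = Z^3.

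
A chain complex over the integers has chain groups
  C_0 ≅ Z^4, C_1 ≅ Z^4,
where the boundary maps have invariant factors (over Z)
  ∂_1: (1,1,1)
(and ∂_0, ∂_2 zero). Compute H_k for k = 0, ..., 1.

H_0 = Z,  H_1 = Z.

H_0: b_0 = 4 − 0 − 3 = 1; torsion from ∂_1 factors > 1: none. So H_0 = Z.
H_1: b_1 = 4 − 3 − 0 = 1; torsion from ∂_2 factors > 1: none. So H_1 = Z.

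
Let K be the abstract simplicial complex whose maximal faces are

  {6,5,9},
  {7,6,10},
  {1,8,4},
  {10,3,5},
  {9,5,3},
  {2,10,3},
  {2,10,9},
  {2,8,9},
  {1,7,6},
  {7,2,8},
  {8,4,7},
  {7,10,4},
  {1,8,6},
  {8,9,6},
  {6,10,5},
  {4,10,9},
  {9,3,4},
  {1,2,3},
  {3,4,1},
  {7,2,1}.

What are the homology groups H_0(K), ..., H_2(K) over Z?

H_0 ≅ Z,  H_1 ≅ Z ⊕ Z/2,  H_2 = 0.

Order the vertices as 1 < 2 < 3 < 4 < 5 < 6 < 7 < 8 < 9 < 10. Listing each simplex with vertices in this order, K has dimension 2 with simplices:

  0-simplices (10): [1], [2], [3], [4], [5], [6], [7], [8], [9], [10]
  1-simplices (30): (30 of them)
  2-simplices (20): (20 of them)

Hence C_0 ≅ Z^10, C_1 ≅ Z^30, C_2 ≅ Z^20.

The boundary map ∂_1: C_1 → C_0 is given by ∂[p,q] = [q] − [p].
The 10×30 boundary matrix has rank 9 and Smith normal form diag(1,1,1,1,1,1,1,1,1).

∂_2: C_2 → C_1 acts by ∂[p,q,r] = [q,r] − [p,r] + [p,q]. For instance
  ∂[3,5,10] = [5,10] − [3,10] + [3,5],
  ∂[2,3,10] = [3,10] − [2,10] + [2,3].
The 30×20 boundary matrix has rank 20 and Smith normal form diag(1,1,1,1,1,1,1,1,1,1,1,1,1,1,1,1,1,1,1,2).

Reading off H_k = ker ∂_k / im ∂_{k+1}:

  H_0: rank C_0 − rank ∂_1 = 10 − 9 = 1, and the invariant factors of ∂_1 are all 1, so H_0 = Z.
  H_1: rank ker ∂_1 − rank ∂_2 = (30 − 9) − 20 = 1, and ∂_2 has invariant factor 2 > 1, so H_1 = Z ⊕ Z/2.
  H_2: rank ker ∂_2 − rank ∂_3 = (20 − 20) − 0 = 0, and there is no ∂_3, so H_2 = 0.

As a check, the Euler characteristic is 10 − 30 + 20 = 0, which agrees with 1 − 1 + 0 = 0.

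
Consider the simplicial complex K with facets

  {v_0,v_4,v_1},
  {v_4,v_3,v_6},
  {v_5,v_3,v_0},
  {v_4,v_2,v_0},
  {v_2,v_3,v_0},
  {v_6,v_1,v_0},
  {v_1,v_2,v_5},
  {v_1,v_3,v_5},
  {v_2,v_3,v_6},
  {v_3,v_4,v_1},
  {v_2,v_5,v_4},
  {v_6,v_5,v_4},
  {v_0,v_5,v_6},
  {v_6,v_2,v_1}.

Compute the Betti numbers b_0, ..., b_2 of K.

b_0 = 1, b_1 = 2, b_2 = 1.

Order the vertices as v_0 < v_1 < v_2 < v_3 < v_4 < v_5 < v_6. Listing each simplex with vertices in this order, K has dimension 2 with simplices:

  0-simplices (7): [v_0], [v_1], [v_2], [v_3], [v_4], [v_5], [v_6]
  1-simplices (21): (21 of them)
  2-simplices (14): (14 of them)

Hence C_0 ≅ Z^7, C_1 ≅ Z^21, C_2 ≅ Z^14.

∂_1: C_1 → C_0 sends each edge [p,q] (with p < q) to q − p.
As a 7×21 matrix over Z this has rank 6, with invariant factors (1,1,1,1,1,1).

The boundary map ∂_2: C_2 → C_1 maps a triangle to the signed sum of its edges. For instance
  ∂[v_1,v_2,v_6] = [v_2,v_6] − [v_1,v_6] + [v_1,v_2],
  ∂[v_1,v_3,v_5] = [v_3,v_5] − [v_1,v_5] + [v_1,v_3].
This gives a 21×14 integer matrix of rank 13; reducing to Smith normal form yields diagonal entries (1,1,1,1,1,1,1,1,1,1,1,1,1).

From H_k ≅ ker(∂_k) / im(∂_{k+1}) we obtain:

  H_0: rank C_0 − rank ∂_1 = 7 − 6 = 1, and the invariant factors of ∂_1 are all 1, so H_0 = Z.
  H_1: rank ker ∂_1 − rank ∂_2 = (21 − 6) − 13 = 2, and the invariant factors of ∂_2 are all 1, so H_1 = Z^2.
  H_2: rank ker ∂_2 − rank ∂_3 = (14 − 13) − 0 = 1, and there is no ∂_3, so H_2 = Z.

Hence the Betti numbers are b_0 = 1, b_1 = 2, b_2 = 1.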